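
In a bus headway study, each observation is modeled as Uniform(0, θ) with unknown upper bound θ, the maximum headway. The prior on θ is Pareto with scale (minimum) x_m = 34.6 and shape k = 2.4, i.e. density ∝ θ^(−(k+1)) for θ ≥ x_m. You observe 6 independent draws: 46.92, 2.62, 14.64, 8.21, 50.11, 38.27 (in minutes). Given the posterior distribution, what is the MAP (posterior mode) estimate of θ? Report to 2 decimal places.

A Pareto(scale x_m, shape k) prior on the upper bound θ of Uniform(0, θ) is conjugate: posterior is Pareto(max(x_m, max xᵢ), k + n).
Sample maximum = 50.11; prior scale x_m = 34.6 → posterior scale = max = 50.11.
Posterior shape = 2.4 + 6 = 8.4.
The Pareto density is decreasing on [x_m, ∞), so the mode is x_m = 50.11.

50.11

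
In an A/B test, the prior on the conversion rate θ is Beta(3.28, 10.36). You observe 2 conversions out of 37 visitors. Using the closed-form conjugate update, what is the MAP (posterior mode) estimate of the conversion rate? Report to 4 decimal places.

The Beta prior is conjugate to a Binomial/Bernoulli likelihood; the update adds successes to α and failures to β.
Posterior: Beta(α+k, β+n−k) = Beta(3.28+2, 10.36+35) = Beta(5.28, 45.36).
Mode of Beta(a,b) for a,b>1 is (a−1)/(a+b−2) = 4.28/48.64 = 0.0880.

0.0880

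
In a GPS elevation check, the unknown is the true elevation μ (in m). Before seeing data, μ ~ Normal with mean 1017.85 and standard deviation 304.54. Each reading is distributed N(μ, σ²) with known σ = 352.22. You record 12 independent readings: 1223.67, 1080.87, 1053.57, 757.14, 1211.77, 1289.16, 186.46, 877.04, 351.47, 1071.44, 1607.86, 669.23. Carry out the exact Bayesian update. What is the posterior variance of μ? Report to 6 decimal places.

For Normal data with known variance σ², a Normal(μ₀, σ₀²) prior on μ is conjugate. Posterior precision = 1/σ₀² + n/σ²; posterior mean is the precision-weighted average of μ₀ and x̄.
σ₀² = 304.54² = 92744.6116, σ² = 352.22² = 124058.9284; σ² + n·σ₀² = 124058.9284 + 12·92744.6116 = 1236994.2676.
Posterior precision = 1/σ₀² + n/σ² = 1/92744.6116 + 12/124058.9284 = (σ² + n·σ₀²)/(σ₀²σ²) = 1236994.2676/(92744.6116·124058.9284); posterior variance σₙ² = σ₀²σ²/(σ² + n·σ₀²) = 92744.6116·124058.9284/1236994.2676 = 9301.415076.

9301.415076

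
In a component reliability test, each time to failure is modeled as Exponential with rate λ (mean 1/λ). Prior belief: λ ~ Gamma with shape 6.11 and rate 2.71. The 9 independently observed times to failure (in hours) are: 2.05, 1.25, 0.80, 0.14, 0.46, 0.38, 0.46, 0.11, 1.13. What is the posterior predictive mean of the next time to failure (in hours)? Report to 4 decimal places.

With a Gamma(shape α, rate β) prior on the exponential rate λ, the posterior after n observations with total T = Σxᵢ is Gamma(α+n, β+T).
Sum of observations T = 6.78 hours; n = 9.
Posterior: Gamma(6.11+9, 2.71+6.78) = Gamma(15.11, 9.49).
The predictive distribution for the next observation is Lomax; its mean is β/(α−1) = 9.49/14.11 = 0.6726.

0.6726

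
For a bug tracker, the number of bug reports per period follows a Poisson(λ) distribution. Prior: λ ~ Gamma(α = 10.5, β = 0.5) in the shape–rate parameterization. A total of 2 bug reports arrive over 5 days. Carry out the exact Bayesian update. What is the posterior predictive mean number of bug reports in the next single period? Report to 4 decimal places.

2.2727

With a Gamma(shape α, rate β) prior, the Poisson likelihood is conjugate: the posterior is Gamma(α + ΣXᵢ, β + n).
Posterior: Gamma(α+S, β+n) = Gamma(10.5+2, 0.5+5) = Gamma(12.5, 5.5).
The predictive distribution for one future period is NegBinom with mean α/β = 2.2727.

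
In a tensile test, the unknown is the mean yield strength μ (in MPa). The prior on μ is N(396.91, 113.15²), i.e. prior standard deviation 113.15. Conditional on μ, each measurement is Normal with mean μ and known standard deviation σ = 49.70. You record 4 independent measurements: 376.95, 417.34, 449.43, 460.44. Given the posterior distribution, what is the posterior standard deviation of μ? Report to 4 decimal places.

For Normal data with known variance σ², a Normal(μ₀, σ₀²) prior on μ is conjugate. Posterior precision = 1/σ₀² + n/σ²; posterior mean is the precision-weighted average of μ₀ and x̄.
σ₀² = 113.15² = 12802.9225, σ² = 49.70² = 2470.09; σ² + n·σ₀² = 2470.09 + 4·12802.9225 = 53681.78.
Posterior precision = 1/σ₀² + n/σ² = 1/12802.9225 + 4/2470.09 = (σ² + n·σ₀²)/(σ₀²σ²) = 53681.78/(12802.9225·2470.09); posterior variance σₙ² = σ₀²σ²/(σ² + n·σ₀²) = 12802.9225·2470.09/53681.78 = 589.108089.
Posterior SD = √σₙ² = √(12802.9225·2470.09/53681.78) = 24.2715.

24.2715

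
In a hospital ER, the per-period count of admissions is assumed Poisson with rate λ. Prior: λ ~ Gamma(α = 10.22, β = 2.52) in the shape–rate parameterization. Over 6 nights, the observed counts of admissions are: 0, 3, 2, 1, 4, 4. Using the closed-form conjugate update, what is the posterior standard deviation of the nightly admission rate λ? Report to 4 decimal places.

0.5776

With a Gamma(shape α, rate β) prior, the Poisson likelihood is conjugate: the posterior is Gamma(α + ΣXᵢ, β + n).
Sum of counts S = 14 over n = 6 nights.
Posterior: Gamma(α+S, β+n) = Gamma(10.22+14, 2.52+6) = Gamma(24.22, 8.52).
SD = √α/β = √24.22/8.52 = 0.5776.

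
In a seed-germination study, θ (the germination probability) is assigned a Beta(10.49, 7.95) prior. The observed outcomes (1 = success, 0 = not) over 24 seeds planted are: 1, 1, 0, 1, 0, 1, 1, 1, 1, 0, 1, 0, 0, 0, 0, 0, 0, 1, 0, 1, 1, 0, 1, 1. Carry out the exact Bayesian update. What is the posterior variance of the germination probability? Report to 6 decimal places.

The Beta prior is conjugate to a Binomial/Bernoulli likelihood; the update adds successes to α and failures to β.
Posterior: Beta(α+k, β+n−k) = Beta(10.49+13, 7.95+11) = Beta(23.49, 18.95).
Var = αβ/((α+β)²(α+β+1)) = 23.49·18.95/(42.44²·43.44) = 0.005689.

0.005689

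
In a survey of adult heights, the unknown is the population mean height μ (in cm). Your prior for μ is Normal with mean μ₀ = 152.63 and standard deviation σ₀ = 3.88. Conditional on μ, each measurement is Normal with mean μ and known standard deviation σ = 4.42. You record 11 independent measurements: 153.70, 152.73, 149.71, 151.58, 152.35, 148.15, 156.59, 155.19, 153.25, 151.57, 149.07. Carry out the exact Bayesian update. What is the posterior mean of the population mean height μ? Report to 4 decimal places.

For Normal data with known variance σ², a Normal(μ₀, σ₀²) prior on μ is conjugate. Posterior precision = 1/σ₀² + n/σ²; posterior mean is the precision-weighted average of μ₀ and x̄.
Σxᵢ = 153.70 + 152.73 + 149.71 + 151.58 + 152.35 + 148.15 + 156.59 + 155.19 + 153.25 + 151.57 + 149.07 = 1673.89, so n·x̄ = 1673.89.
σ₀² = 3.88² = 15.0544, σ² = 4.42² = 19.5364; σ² + n·σ₀² = 19.5364 + 11·15.0544 = 185.1348.
Posterior mean = (μ₀/σ₀² + n·x̄/σ²)/(1/σ₀² + n/σ²) = (σ²·μ₀ + σ₀²·n·x̄)/(σ² + n·σ₀²) = (19.5364·152.63 + 15.0544·1673.89)/185.1348 = 28181.250348/185.1348 = 152.2202.

152.2202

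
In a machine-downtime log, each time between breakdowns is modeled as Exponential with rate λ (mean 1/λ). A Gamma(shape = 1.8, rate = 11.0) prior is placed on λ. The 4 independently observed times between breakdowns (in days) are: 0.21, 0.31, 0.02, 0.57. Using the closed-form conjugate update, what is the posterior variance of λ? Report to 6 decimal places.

With a Gamma(shape α, rate β) prior on the exponential rate λ, the posterior after n observations with total T = Σxᵢ is Gamma(α+n, β+T).
Sum of observations T = 1.11 days; n = 4.
Posterior: Gamma(1.8+4, 11.0+1.11) = Gamma(5.8, 12.11).
Var = α/β² = 0.039549.

0.039549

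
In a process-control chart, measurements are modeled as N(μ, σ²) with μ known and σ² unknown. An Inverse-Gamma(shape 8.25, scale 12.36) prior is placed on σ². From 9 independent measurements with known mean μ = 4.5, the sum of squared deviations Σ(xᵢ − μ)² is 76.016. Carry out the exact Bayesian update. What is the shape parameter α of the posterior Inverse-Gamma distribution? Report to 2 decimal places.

With known mean μ and an Inverse-Gamma(α, β) prior on σ², the Normal likelihood is conjugate: posterior is Inv-Gamma(α + n/2, β + Σ(xᵢ−μ)²/2).
Posterior: Inv-Gamma(8.25 + 9/2, 12.36 + 76.016/2) = Inv-Gamma(12.75, 50.3680).
Posterior α = 12.75.

12.75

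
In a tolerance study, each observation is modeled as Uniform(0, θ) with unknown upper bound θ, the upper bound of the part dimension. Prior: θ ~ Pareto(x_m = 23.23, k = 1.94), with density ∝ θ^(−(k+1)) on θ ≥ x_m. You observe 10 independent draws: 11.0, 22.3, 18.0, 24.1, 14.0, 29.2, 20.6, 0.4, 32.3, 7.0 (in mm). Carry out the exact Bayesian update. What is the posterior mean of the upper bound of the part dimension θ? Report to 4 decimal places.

35.2525

A Pareto(scale x_m, shape k) prior on the upper bound θ of Uniform(0, θ) is conjugate: posterior is Pareto(max(x_m, max xᵢ), k + n).
Sample maximum = 32.3; prior scale x_m = 23.23 → posterior scale = max = 32.30.
Posterior shape = 1.94 + 10 = 11.94.
E[θ|data] = k·x_m/(k−1) = 11.94·32.30/10.94 = 35.2525.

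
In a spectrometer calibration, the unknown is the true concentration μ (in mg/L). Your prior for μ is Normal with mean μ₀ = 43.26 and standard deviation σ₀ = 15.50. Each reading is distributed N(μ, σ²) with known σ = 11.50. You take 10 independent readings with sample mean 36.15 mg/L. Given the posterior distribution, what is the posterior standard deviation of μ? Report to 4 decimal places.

3.5405

For Normal data with known variance σ², a Normal(μ₀, σ₀²) prior on μ is conjugate. Posterior precision = 1/σ₀² + n/σ²; posterior mean is the precision-weighted average of μ₀ and x̄.
σ₀² = 15.50² = 240.25, σ² = 11.50² = 132.25; σ² + n·σ₀² = 132.25 + 10·240.25 = 2534.75.
Posterior precision = 1/σ₀² + n/σ² = 1/240.25 + 10/132.25 = (σ² + n·σ₀²)/(σ₀²σ²) = 2534.75/(240.25·132.25); posterior variance σₙ² = σ₀²σ²/(σ² + n·σ₀²) = 240.25·132.25/2534.75 = 12.534989.
Posterior SD = √σₙ² = √(240.25·132.25/2534.75) = 3.5405.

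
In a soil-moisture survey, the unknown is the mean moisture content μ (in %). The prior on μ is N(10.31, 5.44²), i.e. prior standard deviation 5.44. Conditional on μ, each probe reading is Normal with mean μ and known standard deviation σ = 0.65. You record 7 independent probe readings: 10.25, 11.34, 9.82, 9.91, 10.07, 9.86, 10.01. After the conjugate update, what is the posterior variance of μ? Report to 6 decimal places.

0.060234

For Normal data with known variance σ², a Normal(μ₀, σ₀²) prior on μ is conjugate. Posterior precision = 1/σ₀² + n/σ²; posterior mean is the precision-weighted average of μ₀ and x̄.
σ₀² = 5.44² = 29.5936, σ² = 0.65² = 0.4225; σ² + n·σ₀² = 0.4225 + 7·29.5936 = 207.5777.
Posterior precision = 1/σ₀² + n/σ² = 1/29.5936 + 7/0.4225 = (σ² + n·σ₀²)/(σ₀²σ²) = 207.5777/(29.5936·0.4225); posterior variance σₙ² = σ₀²σ²/(σ² + n·σ₀²) = 29.5936·0.4225/207.5777 = 0.060234.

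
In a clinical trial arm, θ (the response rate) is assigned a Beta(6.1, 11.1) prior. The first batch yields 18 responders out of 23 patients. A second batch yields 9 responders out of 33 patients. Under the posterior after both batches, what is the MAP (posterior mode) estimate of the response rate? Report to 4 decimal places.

0.4508

The Beta prior is conjugate to a Binomial/Bernoulli likelihood; the update adds successes to α and failures to β.
After batch 1: Beta(6.1+18, 11.1+5) = Beta(24.1, 16.1).
After batch 2: Beta(24.1+9, 16.1+24) = Beta(33.1, 40.1).
Mode of Beta(a,b) for a,b>1 is (a−1)/(a+b−2) = 32.1/71.2 = 0.4508.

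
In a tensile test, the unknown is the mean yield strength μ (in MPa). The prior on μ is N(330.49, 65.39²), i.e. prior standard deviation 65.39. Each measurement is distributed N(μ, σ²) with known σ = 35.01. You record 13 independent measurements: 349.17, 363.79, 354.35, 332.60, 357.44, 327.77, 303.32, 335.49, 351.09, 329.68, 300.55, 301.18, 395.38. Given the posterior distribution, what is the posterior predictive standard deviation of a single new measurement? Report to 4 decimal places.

36.3036

For Normal data with known variance σ², a Normal(μ₀, σ₀²) prior on μ is conjugate. Posterior precision = 1/σ₀² + n/σ²; posterior mean is the precision-weighted average of μ₀ and x̄.
σ₀² = 65.39² = 4275.8521, σ² = 35.01² = 1225.7001; σ² + n·σ₀² = 1225.7001 + 13·4275.8521 = 56811.7774.
Posterior precision = 1/σ₀² + n/σ² = 1/4275.8521 + 13/1225.7001 = (σ² + n·σ₀²)/(σ₀²σ²) = 56811.7774/(4275.8521·1225.7001); posterior variance σₙ² = σ₀²σ²/(σ² + n·σ₀²) = 4275.8521·1225.7001/56811.7774 = 92.250456.
Predictive variance for one new observation = σₙ² + σ² = 4275.8521·1225.7001/56811.7774 + 1225.7001 = σ²·(σ₀² + 56811.7774)/56811.7774 = 1225.7001·61087.6295/56811.7774 = 1317.950556; SD = √(1225.7001·61087.6295/56811.7774) = 36.3036.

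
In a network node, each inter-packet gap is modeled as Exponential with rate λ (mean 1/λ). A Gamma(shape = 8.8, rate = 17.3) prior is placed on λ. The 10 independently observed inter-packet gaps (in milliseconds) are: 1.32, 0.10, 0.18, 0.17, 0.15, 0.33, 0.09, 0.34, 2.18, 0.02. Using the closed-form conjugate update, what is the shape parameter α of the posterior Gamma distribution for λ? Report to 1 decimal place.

With a Gamma(shape α, rate β) prior on the exponential rate λ, the posterior after n observations with total T = Σxᵢ is Gamma(α+n, β+T).
Sum of observations T = 4.88 milliseconds; n = 10.
Posterior: Gamma(8.8+10, 17.3+4.88) = Gamma(18.8, 22.18).
Posterior α = 18.8.

18.8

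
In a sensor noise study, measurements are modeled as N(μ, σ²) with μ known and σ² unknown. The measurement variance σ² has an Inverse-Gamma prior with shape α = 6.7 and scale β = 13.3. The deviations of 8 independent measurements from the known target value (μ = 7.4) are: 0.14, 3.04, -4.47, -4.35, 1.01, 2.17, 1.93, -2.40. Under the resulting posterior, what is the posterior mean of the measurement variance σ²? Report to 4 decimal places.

4.6381

With known mean μ and an Inverse-Gamma(α, β) prior on σ², the Normal likelihood is conjugate: posterior is Inv-Gamma(α + n/2, β + Σ(xᵢ−μ)²/2).
Σ(xᵢ−μ)² = (0.14)² + (3.04)² + (-4.47)² + (-4.35)² + (1.01)² + (2.17)² + (1.93)² + (-2.40)² = 63.3785.
Posterior: Inv-Gamma(6.7 + 8/2, 13.3 + 63.3785/2) = Inv-Gamma(10.70, 44.98925).
E[σ²|data] = β/(α−1) = 44.98925/9.70 = 4.6381.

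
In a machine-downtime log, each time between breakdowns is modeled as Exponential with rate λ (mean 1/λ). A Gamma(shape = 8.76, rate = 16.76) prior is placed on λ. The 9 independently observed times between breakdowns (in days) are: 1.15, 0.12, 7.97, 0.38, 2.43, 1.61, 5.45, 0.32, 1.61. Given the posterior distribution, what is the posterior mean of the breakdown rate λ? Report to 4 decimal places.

0.4698

With a Gamma(shape α, rate β) prior on the exponential rate λ, the posterior after n observations with total T = Σxᵢ is Gamma(α+n, β+T).
Sum of observations T = 21.04 days; n = 9.
Posterior: Gamma(8.76+9, 16.76+21.04) = Gamma(17.76, 37.80).
Posterior mean of λ = α/β = 17.76/37.80 = 0.4698.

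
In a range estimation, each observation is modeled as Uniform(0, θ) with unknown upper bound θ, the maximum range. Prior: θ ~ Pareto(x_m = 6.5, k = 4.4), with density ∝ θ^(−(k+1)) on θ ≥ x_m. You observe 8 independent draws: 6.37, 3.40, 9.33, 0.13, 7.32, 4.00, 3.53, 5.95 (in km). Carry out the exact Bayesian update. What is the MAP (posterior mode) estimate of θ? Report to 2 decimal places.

9.33

A Pareto(scale x_m, shape k) prior on the upper bound θ of Uniform(0, θ) is conjugate: posterior is Pareto(max(x_m, max xᵢ), k + n).
Sample maximum = 9.33; prior scale x_m = 6.5 → posterior scale = max = 9.33.
Posterior shape = 4.4 + 8 = 12.4.
The Pareto density is decreasing on [x_m, ∞), so the mode is x_m = 9.33.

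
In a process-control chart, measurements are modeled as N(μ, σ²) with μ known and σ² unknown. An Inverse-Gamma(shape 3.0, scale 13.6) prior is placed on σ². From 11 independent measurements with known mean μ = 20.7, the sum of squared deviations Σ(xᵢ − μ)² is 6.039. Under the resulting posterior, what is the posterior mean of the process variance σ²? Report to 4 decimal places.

With known mean μ and an Inverse-Gamma(α, β) prior on σ², the Normal likelihood is conjugate: posterior is Inv-Gamma(α + n/2, β + Σ(xᵢ−μ)²/2).
Posterior: Inv-Gamma(3.0 + 11/2, 13.6 + 6.039/2) = Inv-Gamma(8.50, 16.6195).
E[σ²|data] = β/(α−1) = 16.6195/7.50 = 2.2159.

2.2159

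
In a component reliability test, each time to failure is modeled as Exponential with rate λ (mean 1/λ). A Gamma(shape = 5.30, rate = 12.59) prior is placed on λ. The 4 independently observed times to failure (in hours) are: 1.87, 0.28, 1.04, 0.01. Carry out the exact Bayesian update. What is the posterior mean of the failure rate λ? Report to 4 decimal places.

0.5890

With a Gamma(shape α, rate β) prior on the exponential rate λ, the posterior after n observations with total T = Σxᵢ is Gamma(α+n, β+T).
Sum of observations T = 3.20 hours; n = 4.
Posterior: Gamma(5.30+4, 12.59+3.20) = Gamma(9.30, 15.79).
Posterior mean of λ = α/β = 9.30/15.79 = 0.5890.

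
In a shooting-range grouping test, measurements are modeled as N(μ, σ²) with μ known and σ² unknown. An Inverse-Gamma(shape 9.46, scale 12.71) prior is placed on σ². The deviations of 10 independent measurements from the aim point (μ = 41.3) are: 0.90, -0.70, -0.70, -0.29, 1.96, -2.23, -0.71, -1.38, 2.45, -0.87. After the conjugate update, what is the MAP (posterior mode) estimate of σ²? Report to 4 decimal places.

With known mean μ and an Inverse-Gamma(α, β) prior on σ², the Normal likelihood is conjugate: posterior is Inv-Gamma(α + n/2, β + Σ(xᵢ−μ)²/2).
Σ(xᵢ−μ)² = (0.90)² + (-0.70)² + (-0.70)² + (-0.29)² + (1.96)² + (-2.23)² + (-0.71)² + (-1.38)² + (2.45)² + (-0.87)² = 19.8565.
Posterior: Inv-Gamma(9.46 + 10/2, 12.71 + 19.8565/2) = Inv-Gamma(14.46, 22.63825).
Mode = β/(α+1) = 22.63825/15.46 = 1.4643.

1.4643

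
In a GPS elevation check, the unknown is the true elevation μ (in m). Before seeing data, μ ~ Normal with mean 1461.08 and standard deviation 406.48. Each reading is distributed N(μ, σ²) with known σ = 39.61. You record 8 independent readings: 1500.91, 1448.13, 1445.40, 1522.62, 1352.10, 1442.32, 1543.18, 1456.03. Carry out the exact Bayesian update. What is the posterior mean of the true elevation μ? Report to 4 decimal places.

1463.8330

For Normal data with known variance σ², a Normal(μ₀, σ₀²) prior on μ is conjugate. Posterior precision = 1/σ₀² + n/σ²; posterior mean is the precision-weighted average of μ₀ and x̄.
Σxᵢ = 1500.91 + 1448.13 + 1445.40 + 1522.62 + 1352.10 + 1442.32 + 1543.18 + 1456.03 = 11710.69, so n·x̄ = 11710.69.
σ₀² = 406.48² = 165225.9904, σ² = 39.61² = 1568.9521; σ² + n·σ₀² = 1568.9521 + 8·165225.9904 = 1323376.8753.
Posterior mean = (μ₀/σ₀² + n·x̄/σ²)/(1/σ₀² + n/σ²) = (σ²·μ₀ + σ₀²·n·x̄)/(σ² + n·σ₀²) = (1568.9521·1461.08 + 165225.9904·11710.69)/1323376.8753 = 1937202718.051644/1323376.8753 = 1463.8330.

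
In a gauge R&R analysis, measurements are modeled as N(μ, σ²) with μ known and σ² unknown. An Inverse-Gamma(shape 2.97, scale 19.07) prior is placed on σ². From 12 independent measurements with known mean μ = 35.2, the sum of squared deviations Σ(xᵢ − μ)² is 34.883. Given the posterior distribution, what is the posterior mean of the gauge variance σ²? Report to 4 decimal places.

With known mean μ and an Inverse-Gamma(α, β) prior on σ², the Normal likelihood is conjugate: posterior is Inv-Gamma(α + n/2, β + Σ(xᵢ−μ)²/2).
Posterior: Inv-Gamma(2.97 + 12/2, 19.07 + 34.883/2) = Inv-Gamma(8.97, 36.5115).
E[σ²|data] = β/(α−1) = 36.5115/7.97 = 4.5811.

4.5811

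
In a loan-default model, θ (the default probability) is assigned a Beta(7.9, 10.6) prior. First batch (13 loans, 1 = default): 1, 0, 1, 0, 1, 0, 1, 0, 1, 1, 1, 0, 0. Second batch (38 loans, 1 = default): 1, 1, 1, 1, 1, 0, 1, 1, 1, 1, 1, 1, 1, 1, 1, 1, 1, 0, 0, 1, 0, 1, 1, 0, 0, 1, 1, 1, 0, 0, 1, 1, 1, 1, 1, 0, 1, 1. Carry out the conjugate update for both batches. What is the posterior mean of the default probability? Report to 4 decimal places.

The Beta prior is conjugate to a Binomial/Bernoulli likelihood; the update adds successes to α and failures to β.
After batch 1: Beta(7.9+7, 10.6+6) = Beta(14.9, 16.6).
After batch 2: Beta(14.9+29, 16.6+9) = Beta(43.9, 25.6).
Posterior mean = α/(α+β) = 43.9/69.5 = 0.6317.

0.6317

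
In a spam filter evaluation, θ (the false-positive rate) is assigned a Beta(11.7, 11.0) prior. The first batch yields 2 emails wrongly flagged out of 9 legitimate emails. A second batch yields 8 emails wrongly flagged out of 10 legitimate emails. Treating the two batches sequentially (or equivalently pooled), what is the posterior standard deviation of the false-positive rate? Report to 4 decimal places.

The Beta prior is conjugate to a Binomial/Bernoulli likelihood; the update adds successes to α and failures to β.
After batch 1: Beta(11.7+2, 11.0+7) = Beta(13.7, 18.0).
After batch 2: Beta(13.7+8, 18.0+2) = Beta(21.7, 20.0).
Var = αβ/((α+β)²(α+β+1)) = 21.7·20.0/(41.7²·42.7) = 0.00584507; SD = √0.00584507 = 0.0765.

0.0765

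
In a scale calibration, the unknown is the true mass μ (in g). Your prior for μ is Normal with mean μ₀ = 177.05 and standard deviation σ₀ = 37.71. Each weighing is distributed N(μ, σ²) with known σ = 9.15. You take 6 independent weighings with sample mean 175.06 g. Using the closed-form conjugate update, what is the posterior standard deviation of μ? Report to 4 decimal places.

For Normal data with known variance σ², a Normal(μ₀, σ₀²) prior on μ is conjugate. Posterior precision = 1/σ₀² + n/σ²; posterior mean is the precision-weighted average of μ₀ and x̄.
σ₀² = 37.71² = 1422.0441, σ² = 9.15² = 83.7225; σ² + n·σ₀² = 83.7225 + 6·1422.0441 = 8615.9871.
Posterior precision = 1/σ₀² + n/σ² = 1/1422.0441 + 6/83.7225 = (σ² + n·σ₀²)/(σ₀²σ²) = 8615.9871/(1422.0441·83.7225); posterior variance σₙ² = σ₀²σ²/(σ² + n·σ₀²) = 1422.0441·83.7225/8615.9871 = 13.818160.
Posterior SD = √σₙ² = √(1422.0441·83.7225/8615.9871) = 3.7173.

3.7173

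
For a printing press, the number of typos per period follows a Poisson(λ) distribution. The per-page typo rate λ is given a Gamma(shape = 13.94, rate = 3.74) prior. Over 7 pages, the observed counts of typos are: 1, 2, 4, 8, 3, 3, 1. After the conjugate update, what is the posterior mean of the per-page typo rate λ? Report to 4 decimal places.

3.3464

With a Gamma(shape α, rate β) prior, the Poisson likelihood is conjugate: the posterior is Gamma(α + ΣXᵢ, β + n).
Sum of counts S = 22 over n = 7 pages.
Posterior: Gamma(α+S, β+n) = Gamma(13.94+22, 3.74+7) = Gamma(35.94, 10.74).
Posterior mean = α/β = 35.94/10.74 = 3.3464.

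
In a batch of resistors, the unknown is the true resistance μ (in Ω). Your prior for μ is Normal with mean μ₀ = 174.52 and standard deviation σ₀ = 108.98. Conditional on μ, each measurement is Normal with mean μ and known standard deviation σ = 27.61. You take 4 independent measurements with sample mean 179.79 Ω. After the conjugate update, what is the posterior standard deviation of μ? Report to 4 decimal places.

13.6956

For Normal data with known variance σ², a Normal(μ₀, σ₀²) prior on μ is conjugate. Posterior precision = 1/σ₀² + n/σ²; posterior mean is the precision-weighted average of μ₀ and x̄.
σ₀² = 108.98² = 11876.6404, σ² = 27.61² = 762.3121; σ² + n·σ₀² = 762.3121 + 4·11876.6404 = 48268.8737.
Posterior precision = 1/σ₀² + n/σ² = 1/11876.6404 + 4/762.3121 = (σ² + n·σ₀²)/(σ₀²σ²) = 48268.8737/(11876.6404·762.3121); posterior variance σₙ² = σ₀²σ²/(σ² + n·σ₀²) = 11876.6404·762.3121/48268.8737 = 187.568219.
Posterior SD = √σₙ² = √(11876.6404·762.3121/48268.8737) = 13.6956.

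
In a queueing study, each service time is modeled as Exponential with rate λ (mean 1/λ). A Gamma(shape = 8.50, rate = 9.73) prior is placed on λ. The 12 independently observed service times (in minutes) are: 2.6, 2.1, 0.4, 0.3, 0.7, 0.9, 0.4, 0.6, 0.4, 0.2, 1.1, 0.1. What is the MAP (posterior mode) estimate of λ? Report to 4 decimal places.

With a Gamma(shape α, rate β) prior on the exponential rate λ, the posterior after n observations with total T = Σxᵢ is Gamma(α+n, β+T).
Sum of observations T = 9.8 minutes; n = 12.
Posterior: Gamma(8.50+12, 9.73+9.8) = Gamma(20.50, 19.53).
Mode = (α−1)/β = 0.9985.

0.9985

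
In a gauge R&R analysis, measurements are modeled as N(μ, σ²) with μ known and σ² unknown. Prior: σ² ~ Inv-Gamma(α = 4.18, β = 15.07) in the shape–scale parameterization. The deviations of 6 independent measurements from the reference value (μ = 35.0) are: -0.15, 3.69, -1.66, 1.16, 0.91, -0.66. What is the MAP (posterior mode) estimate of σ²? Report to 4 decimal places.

3.0039

With known mean μ and an Inverse-Gamma(α, β) prior on σ², the Normal likelihood is conjugate: posterior is Inv-Gamma(α + n/2, β + Σ(xᵢ−μ)²/2).
Σ(xᵢ−μ)² = (-0.15)² + (3.69)² + (-1.66)² + (1.16)² + (0.91)² + (-0.66)² = 19.0035.
Posterior: Inv-Gamma(4.18 + 6/2, 15.07 + 19.0035/2) = Inv-Gamma(7.18, 24.57175).
Mode = β/(α+1) = 24.57175/8.18 = 3.0039.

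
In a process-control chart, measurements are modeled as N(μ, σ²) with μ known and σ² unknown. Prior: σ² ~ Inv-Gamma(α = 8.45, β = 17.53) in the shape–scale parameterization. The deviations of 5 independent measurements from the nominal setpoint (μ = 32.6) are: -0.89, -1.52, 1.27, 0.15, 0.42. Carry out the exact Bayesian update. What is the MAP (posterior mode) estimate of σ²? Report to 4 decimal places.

With known mean μ and an Inverse-Gamma(α, β) prior on σ², the Normal likelihood is conjugate: posterior is Inv-Gamma(α + n/2, β + Σ(xᵢ−μ)²/2).
Σ(xᵢ−μ)² = (-0.89)² + (-1.52)² + (1.27)² + (0.15)² + (0.42)² = 4.9143.
Posterior: Inv-Gamma(8.45 + 5/2, 17.53 + 4.9143/2) = Inv-Gamma(10.95, 19.98715).
Mode = β/(α+1) = 19.98715/11.95 = 1.6726.

1.6726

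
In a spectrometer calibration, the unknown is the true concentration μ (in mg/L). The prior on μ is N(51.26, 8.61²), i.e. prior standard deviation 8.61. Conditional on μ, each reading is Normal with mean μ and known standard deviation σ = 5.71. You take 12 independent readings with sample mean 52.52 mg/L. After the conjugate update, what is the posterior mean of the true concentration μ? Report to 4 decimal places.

For Normal data with known variance σ², a Normal(μ₀, σ₀²) prior on μ is conjugate. Posterior precision = 1/σ₀² + n/σ²; posterior mean is the precision-weighted average of μ₀ and x̄.
n·x̄ = 12·52.52 = 630.24.
σ₀² = 8.61² = 74.1321, σ² = 5.71² = 32.6041; σ² + n·σ₀² = 32.6041 + 12·74.1321 = 922.1893.
Posterior mean = (μ₀/σ₀² + n·x̄/σ²)/(1/σ₀² + n/σ²) = (σ²·μ₀ + σ₀²·n·x̄)/(σ² + n·σ₀²) = (32.6041·51.26 + 74.1321·630.24)/922.1893 = 48392.30087/922.1893 = 52.4755.

52.4755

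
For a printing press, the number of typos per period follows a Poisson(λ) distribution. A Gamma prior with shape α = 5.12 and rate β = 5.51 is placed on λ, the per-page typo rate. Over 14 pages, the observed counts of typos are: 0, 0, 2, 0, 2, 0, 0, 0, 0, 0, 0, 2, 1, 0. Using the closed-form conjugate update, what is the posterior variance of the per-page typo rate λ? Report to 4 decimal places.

With a Gamma(shape α, rate β) prior, the Poisson likelihood is conjugate: the posterior is Gamma(α + ΣXᵢ, β + n).
Sum of counts S = 7 over n = 14 pages.
Posterior: Gamma(α+S, β+n) = Gamma(5.12+7, 5.51+14) = Gamma(12.12, 19.51).
Var = α/β² = 12.12/19.51² = 0.0318.

0.0318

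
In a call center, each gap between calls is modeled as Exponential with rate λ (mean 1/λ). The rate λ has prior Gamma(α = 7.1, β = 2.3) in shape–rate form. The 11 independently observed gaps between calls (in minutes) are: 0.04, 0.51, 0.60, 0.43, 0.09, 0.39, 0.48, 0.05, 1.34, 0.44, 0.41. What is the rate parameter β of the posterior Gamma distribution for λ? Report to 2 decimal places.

7.08

With a Gamma(shape α, rate β) prior on the exponential rate λ, the posterior after n observations with total T = Σxᵢ is Gamma(α+n, β+T).
Sum of observations T = 4.78 minutes; n = 11.
Posterior: Gamma(7.1+11, 2.3+4.78) = Gamma(18.1, 7.08).
Posterior β = 7.08.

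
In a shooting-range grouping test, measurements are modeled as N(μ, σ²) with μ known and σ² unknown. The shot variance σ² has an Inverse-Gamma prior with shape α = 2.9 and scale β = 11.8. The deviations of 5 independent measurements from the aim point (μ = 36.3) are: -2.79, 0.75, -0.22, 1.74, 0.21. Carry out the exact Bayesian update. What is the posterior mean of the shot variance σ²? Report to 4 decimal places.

With known mean μ and an Inverse-Gamma(α, β) prior on σ², the Normal likelihood is conjugate: posterior is Inv-Gamma(α + n/2, β + Σ(xᵢ−μ)²/2).
Σ(xᵢ−μ)² = (-2.79)² + (0.75)² + (-0.22)² + (1.74)² + (0.21)² = 11.4667.
Posterior: Inv-Gamma(2.9 + 5/2, 11.8 + 11.4667/2) = Inv-Gamma(5.40, 17.53335).
E[σ²|data] = β/(α−1) = 17.53335/4.40 = 3.9849.

3.9849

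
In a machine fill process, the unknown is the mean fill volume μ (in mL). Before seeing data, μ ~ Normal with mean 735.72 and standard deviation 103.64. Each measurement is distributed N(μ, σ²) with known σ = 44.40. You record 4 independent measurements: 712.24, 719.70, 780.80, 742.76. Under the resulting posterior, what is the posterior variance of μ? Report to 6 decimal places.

471.219088

For Normal data with known variance σ², a Normal(μ₀, σ₀²) prior on μ is conjugate. Posterior precision = 1/σ₀² + n/σ²; posterior mean is the precision-weighted average of μ₀ and x̄.
σ₀² = 103.64² = 10741.2496, σ² = 44.40² = 1971.36; σ² + n·σ₀² = 1971.36 + 4·10741.2496 = 44936.3584.
Posterior precision = 1/σ₀² + n/σ² = 1/10741.2496 + 4/1971.36 = (σ² + n·σ₀²)/(σ₀²σ²) = 44936.3584/(10741.2496·1971.36); posterior variance σₙ² = σ₀²σ²/(σ² + n·σ₀²) = 10741.2496·1971.36/44936.3584 = 471.219088.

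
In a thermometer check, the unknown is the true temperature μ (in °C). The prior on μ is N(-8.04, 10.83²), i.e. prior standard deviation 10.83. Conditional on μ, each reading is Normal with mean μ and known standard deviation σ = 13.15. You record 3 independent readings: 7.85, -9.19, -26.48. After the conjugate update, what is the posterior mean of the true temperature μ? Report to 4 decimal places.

For Normal data with known variance σ², a Normal(μ₀, σ₀²) prior on μ is conjugate. Posterior precision = 1/σ₀² + n/σ²; posterior mean is the precision-weighted average of μ₀ and x̄.
Σxᵢ = 7.85 + (-9.19) + (-26.48) = -27.82, so n·x̄ = -27.82.
σ₀² = 10.83² = 117.2889, σ² = 13.15² = 172.9225; σ² + n·σ₀² = 172.9225 + 3·117.2889 = 524.7892.
Posterior mean = (μ₀/σ₀² + n·x̄/σ²)/(1/σ₀² + n/σ²) = (σ²·μ₀ + σ₀²·n·x̄)/(σ² + n·σ₀²) = (172.9225·(-8.04) + 117.2889·(-27.82))/524.7892 = -4653.274098/524.7892 = -8.8669.

-8.8669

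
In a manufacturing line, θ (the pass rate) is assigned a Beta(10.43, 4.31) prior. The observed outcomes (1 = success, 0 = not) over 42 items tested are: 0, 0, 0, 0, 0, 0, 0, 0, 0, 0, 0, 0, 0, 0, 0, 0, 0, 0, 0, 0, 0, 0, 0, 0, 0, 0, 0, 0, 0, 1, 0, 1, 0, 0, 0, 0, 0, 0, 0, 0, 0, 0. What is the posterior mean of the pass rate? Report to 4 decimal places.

0.2191

The Beta prior is conjugate to a Binomial/Bernoulli likelihood; the update adds successes to α and failures to β.
Posterior: Beta(α+k, β+n−k) = Beta(10.43+2, 4.31+40) = Beta(12.43, 44.31).
Posterior mean = α/(α+β) = 12.43/56.74 = 0.2191.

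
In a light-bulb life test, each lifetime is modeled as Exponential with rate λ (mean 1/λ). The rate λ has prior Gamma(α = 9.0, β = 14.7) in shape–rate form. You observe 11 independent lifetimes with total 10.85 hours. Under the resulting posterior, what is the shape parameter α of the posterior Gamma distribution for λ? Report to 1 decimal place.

20.0

With a Gamma(shape α, rate β) prior on the exponential rate λ, the posterior after n observations with total T = Σxᵢ is Gamma(α+n, β+T).
Posterior: Gamma(9.0+11, 14.7+10.85) = Gamma(20.0, 25.55).
Posterior α = 20.0.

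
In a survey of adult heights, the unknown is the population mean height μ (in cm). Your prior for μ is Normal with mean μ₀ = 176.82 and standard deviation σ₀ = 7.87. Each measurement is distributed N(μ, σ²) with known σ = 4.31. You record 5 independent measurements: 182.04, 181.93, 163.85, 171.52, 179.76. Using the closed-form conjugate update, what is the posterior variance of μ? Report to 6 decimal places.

3.504978

For Normal data with known variance σ², a Normal(μ₀, σ₀²) prior on μ is conjugate. Posterior precision = 1/σ₀² + n/σ²; posterior mean is the precision-weighted average of μ₀ and x̄.
σ₀² = 7.87² = 61.9369, σ² = 4.31² = 18.5761; σ² + n·σ₀² = 18.5761 + 5·61.9369 = 328.2606.
Posterior precision = 1/σ₀² + n/σ² = 1/61.9369 + 5/18.5761 = (σ² + n·σ₀²)/(σ₀²σ²) = 328.2606/(61.9369·18.5761); posterior variance σₙ² = σ₀²σ²/(σ² + n·σ₀²) = 61.9369·18.5761/328.2606 = 3.504978.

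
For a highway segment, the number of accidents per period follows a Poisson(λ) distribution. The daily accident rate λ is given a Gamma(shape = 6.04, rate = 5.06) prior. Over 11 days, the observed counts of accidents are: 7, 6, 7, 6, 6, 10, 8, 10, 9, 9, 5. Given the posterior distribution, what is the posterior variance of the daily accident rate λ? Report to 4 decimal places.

0.3452

With a Gamma(shape α, rate β) prior, the Poisson likelihood is conjugate: the posterior is Gamma(α + ΣXᵢ, β + n).
Sum of counts S = 83 over n = 11 days.
Posterior: Gamma(α+S, β+n) = Gamma(6.04+83, 5.06+11) = Gamma(89.04, 16.06).
Var = α/β² = 89.04/16.06² = 0.3452.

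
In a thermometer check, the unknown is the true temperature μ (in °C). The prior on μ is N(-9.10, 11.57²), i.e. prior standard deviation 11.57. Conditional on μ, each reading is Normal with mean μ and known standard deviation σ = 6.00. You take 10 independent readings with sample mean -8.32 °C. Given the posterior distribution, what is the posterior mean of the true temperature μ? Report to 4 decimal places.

For Normal data with known variance σ², a Normal(μ₀, σ₀²) prior on μ is conjugate. Posterior precision = 1/σ₀² + n/σ²; posterior mean is the precision-weighted average of μ₀ and x̄.
n·x̄ = 10·(-8.32) = -83.2.
σ₀² = 11.57² = 133.8649, σ² = 6.00² = 36; σ² + n·σ₀² = 36 + 10·133.8649 = 1374.649.
Posterior mean = (μ₀/σ₀² + n·x̄/σ²)/(1/σ₀² + n/σ²) = (σ²·μ₀ + σ₀²·n·x̄)/(σ² + n·σ₀²) = (36·(-9.10) + 133.8649·(-83.2))/1374.649 = -11465.15968/1374.649 = -8.3404.

-8.3404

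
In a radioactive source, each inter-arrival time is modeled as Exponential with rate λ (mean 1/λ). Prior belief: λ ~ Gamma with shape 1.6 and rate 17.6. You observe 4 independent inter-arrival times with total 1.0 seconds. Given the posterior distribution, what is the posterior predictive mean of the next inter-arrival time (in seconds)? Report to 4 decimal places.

4.0435

With a Gamma(shape α, rate β) prior on the exponential rate λ, the posterior after n observations with total T = Σxᵢ is Gamma(α+n, β+T).
Posterior: Gamma(1.6+4, 17.6+1.0) = Gamma(5.6, 18.6).
The predictive distribution for the next observation is Lomax; its mean is β/(α−1) = 18.6/4.6 = 4.0435.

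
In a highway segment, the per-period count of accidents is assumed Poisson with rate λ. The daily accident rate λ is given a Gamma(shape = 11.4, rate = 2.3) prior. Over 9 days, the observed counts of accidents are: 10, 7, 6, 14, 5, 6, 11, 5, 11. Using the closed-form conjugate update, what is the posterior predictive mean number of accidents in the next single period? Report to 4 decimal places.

7.6460

With a Gamma(shape α, rate β) prior, the Poisson likelihood is conjugate: the posterior is Gamma(α + ΣXᵢ, β + n).
Sum of counts S = 75 over n = 9 days.
Posterior: Gamma(α+S, β+n) = Gamma(11.4+75, 2.3+9) = Gamma(86.4, 11.3).
The predictive distribution for one future period is NegBinom with mean α/β = 7.6460.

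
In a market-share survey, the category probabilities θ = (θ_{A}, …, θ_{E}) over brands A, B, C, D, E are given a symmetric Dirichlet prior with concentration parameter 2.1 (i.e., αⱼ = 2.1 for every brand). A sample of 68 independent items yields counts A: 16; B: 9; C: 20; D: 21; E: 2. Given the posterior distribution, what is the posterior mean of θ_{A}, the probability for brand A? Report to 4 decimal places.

The Dirichlet prior is conjugate to the Multinomial likelihood: each posterior αⱼ = prior αⱼ + observed count nⱼ.
Posterior concentration: (18.1, 11.1, 22.1, 23.1, 4.1), total = 78.5.
E[θ_{A}|data] = α_{A}/Σα = 18.1/78.5 = 0.2306.

0.2306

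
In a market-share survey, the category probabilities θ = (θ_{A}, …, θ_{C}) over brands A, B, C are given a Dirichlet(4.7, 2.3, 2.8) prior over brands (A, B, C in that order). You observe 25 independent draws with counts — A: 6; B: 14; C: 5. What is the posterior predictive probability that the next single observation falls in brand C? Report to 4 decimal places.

The Dirichlet prior is conjugate to the Multinomial likelihood: each posterior αⱼ = prior αⱼ + observed count nⱼ.
Posterior concentration: (10.7, 16.3, 7.8), total = 34.8.
P(next = C | data) = α_{C}/Σα = 0.2241.

0.2241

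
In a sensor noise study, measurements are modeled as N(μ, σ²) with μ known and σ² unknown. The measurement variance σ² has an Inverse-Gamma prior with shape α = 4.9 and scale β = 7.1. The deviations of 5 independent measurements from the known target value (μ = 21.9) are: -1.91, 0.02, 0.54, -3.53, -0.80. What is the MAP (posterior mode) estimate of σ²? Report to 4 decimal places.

1.8596

With known mean μ and an Inverse-Gamma(α, β) prior on σ², the Normal likelihood is conjugate: posterior is Inv-Gamma(α + n/2, β + Σ(xᵢ−μ)²/2).
Σ(xᵢ−μ)² = (-1.91)² + (0.02)² + (0.54)² + (-3.53)² + (-0.80)² = 17.0410.
Posterior: Inv-Gamma(4.9 + 5/2, 7.1 + 17.0410/2) = Inv-Gamma(7.40, 15.62050).
Mode = β/(α+1) = 15.62050/8.40 = 1.8596.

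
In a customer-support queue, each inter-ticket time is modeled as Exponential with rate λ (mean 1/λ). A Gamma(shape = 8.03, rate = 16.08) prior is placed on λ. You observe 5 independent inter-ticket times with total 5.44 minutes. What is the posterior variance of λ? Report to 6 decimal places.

0.028136

With a Gamma(shape α, rate β) prior on the exponential rate λ, the posterior after n observations with total T = Σxᵢ is Gamma(α+n, β+T).
Posterior: Gamma(8.03+5, 16.08+5.44) = Gamma(13.03, 21.52).
Var = α/β² = 0.028136.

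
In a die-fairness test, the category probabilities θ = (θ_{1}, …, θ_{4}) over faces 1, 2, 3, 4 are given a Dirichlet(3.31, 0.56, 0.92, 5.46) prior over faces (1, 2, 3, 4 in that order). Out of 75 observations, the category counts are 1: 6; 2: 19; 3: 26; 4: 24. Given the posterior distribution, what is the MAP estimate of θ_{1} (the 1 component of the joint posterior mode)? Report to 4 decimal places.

The Dirichlet prior is conjugate to the Multinomial likelihood: each posterior αⱼ = prior αⱼ + observed count nⱼ.
Posterior concentration: (9.31, 19.56, 26.92, 29.46), total = 85.25.
Joint mode component: (α_{1}−1)/(Σα−K) = 8.31/81.25 = 0.1023.

0.1023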